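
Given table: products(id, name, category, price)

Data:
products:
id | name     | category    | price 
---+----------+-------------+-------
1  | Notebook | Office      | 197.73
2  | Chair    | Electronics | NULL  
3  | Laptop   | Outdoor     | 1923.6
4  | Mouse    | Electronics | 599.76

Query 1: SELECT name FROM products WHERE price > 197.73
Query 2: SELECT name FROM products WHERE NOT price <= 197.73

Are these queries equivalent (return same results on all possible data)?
Yes, equivalent

Both queries return: [('Laptop',), ('Mouse',)]

Reason: Both filter price > 197.73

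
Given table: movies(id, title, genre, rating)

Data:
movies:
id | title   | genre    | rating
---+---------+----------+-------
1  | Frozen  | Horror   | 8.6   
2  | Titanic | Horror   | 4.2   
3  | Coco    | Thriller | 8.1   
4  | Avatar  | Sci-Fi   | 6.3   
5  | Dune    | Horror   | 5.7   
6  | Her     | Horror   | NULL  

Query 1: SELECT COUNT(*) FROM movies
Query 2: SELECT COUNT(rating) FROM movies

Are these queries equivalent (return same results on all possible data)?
No, not equivalent

Query 1 returns: [(6,)]
Query 2 returns: [(5,)]

Reason: COUNT(*) includes NULLs, COUNT(column) excludes them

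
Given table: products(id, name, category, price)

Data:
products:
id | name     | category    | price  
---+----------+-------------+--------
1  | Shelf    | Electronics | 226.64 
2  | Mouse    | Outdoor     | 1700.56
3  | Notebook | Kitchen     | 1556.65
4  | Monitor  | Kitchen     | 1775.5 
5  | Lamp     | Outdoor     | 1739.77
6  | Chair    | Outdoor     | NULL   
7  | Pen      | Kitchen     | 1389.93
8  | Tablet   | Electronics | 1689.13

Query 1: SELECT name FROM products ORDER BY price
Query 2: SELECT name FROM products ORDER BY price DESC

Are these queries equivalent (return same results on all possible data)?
No, not equivalent

Query 1 returns: [('Chair',), ('Shelf',), ('Pen',), ('Notebook',), ('Tablet',), ('Mouse',), ('Lamp',), ('Monitor',)]
Query 2 returns: [('Monitor',), ('Lamp',), ('Mouse',), ('Tablet',), ('Notebook',), ('Pen',), ('Shelf',), ('Chair',)]

Reason: ASC vs DESC gives opposite ordering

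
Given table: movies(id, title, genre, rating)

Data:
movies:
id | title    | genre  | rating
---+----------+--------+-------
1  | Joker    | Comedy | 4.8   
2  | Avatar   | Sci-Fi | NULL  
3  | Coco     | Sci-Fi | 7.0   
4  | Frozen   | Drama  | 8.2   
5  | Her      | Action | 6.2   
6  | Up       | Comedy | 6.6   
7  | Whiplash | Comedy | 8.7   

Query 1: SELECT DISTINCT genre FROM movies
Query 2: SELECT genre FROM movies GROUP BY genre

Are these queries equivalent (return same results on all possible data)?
Yes, equivalent

Both queries return: [('Action',), ('Comedy',), ('Drama',), ('Sci-Fi',)]

Reason: Both get unique genres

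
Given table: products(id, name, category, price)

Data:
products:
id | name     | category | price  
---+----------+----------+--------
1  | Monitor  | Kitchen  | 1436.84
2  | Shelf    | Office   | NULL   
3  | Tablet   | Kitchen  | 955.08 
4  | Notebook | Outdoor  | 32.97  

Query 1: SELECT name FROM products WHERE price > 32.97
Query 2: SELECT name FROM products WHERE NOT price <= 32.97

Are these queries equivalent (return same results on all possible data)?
Yes, equivalent

Both queries return: [('Monitor',), ('Tablet',)]

Reason: Both filter price > 32.97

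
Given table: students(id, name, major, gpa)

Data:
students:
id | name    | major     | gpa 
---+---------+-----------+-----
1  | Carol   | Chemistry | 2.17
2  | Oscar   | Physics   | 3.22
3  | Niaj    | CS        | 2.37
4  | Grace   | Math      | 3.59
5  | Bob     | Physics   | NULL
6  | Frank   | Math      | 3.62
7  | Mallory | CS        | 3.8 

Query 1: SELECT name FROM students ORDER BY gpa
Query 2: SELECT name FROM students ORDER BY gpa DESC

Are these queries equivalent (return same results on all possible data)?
No, not equivalent

Query 1 returns: [('Bob',), ('Carol',), ('Niaj',), ('Oscar',), ('Grace',), ('Frank',), ('Mallory',)]
Query 2 returns: [('Mallory',), ('Frank',), ('Grace',), ('Oscar',), ('Niaj',), ('Carol',), ('Bob',)]

Reason: ASC vs DESC gives opposite ordering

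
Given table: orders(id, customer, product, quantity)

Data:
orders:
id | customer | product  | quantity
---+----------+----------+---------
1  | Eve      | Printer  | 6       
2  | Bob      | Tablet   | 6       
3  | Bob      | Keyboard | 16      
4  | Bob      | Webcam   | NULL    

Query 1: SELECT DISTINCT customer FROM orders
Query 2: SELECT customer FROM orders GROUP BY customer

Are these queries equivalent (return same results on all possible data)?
Yes, equivalent

Both queries return: [('Bob',), ('Eve',)]

Reason: Both get unique customers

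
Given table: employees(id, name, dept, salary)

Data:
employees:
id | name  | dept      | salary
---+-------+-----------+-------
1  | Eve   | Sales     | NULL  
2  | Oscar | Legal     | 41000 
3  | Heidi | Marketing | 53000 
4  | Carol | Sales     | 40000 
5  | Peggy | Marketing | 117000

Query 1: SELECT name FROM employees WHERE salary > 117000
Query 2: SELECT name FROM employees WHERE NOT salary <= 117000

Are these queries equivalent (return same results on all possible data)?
Yes, equivalent

Both queries return: []

Reason: Both filter salary > 117000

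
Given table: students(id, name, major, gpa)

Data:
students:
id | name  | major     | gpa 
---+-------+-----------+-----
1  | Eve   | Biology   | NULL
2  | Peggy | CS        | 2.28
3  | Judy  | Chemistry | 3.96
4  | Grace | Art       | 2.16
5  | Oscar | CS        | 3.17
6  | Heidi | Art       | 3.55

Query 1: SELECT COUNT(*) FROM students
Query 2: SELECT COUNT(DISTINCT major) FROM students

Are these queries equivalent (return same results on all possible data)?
No, not equivalent

Query 1 returns: [(6,)]
Query 2 returns: [(4,)]

Reason: COUNT(*) counts rows, COUNT(DISTINCT major) counts unique majors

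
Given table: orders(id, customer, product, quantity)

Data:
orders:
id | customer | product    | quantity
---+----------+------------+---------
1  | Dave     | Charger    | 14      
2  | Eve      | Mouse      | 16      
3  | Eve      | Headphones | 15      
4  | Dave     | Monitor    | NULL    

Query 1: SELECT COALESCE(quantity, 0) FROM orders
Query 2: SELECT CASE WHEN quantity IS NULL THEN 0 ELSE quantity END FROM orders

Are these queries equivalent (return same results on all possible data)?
Yes, equivalent

Both queries return: [(0,), (14,), (15,), (16,)]

Reason: COALESCE vs CASE for NULL handling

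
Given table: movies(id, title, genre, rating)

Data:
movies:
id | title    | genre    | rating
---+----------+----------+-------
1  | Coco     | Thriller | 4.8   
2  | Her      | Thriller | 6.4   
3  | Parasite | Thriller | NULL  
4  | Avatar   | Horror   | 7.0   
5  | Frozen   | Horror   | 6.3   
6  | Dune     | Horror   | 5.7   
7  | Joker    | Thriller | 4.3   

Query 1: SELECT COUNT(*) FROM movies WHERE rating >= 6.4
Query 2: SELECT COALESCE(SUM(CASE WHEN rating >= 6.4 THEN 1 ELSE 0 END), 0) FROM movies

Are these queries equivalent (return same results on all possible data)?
Yes, equivalent

Both queries return: [(2,)]

Reason: COUNT with WHERE vs conditional SUM (COALESCE handles empty-table NULL)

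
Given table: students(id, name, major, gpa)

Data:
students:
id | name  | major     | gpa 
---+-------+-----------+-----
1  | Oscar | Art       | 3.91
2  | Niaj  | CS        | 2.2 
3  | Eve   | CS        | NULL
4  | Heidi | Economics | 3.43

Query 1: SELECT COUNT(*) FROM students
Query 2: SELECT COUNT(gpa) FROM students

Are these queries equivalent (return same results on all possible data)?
No, not equivalent

Query 1 returns: [(4,)]
Query 2 returns: [(3,)]

Reason: COUNT(*) includes NULLs, COUNT(column) excludes them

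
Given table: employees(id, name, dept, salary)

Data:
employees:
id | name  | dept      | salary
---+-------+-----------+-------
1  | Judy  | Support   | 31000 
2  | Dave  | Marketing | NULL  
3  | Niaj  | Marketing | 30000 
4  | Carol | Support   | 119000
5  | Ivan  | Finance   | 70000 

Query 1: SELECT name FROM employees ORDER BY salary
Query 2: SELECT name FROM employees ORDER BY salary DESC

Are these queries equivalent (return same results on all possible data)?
No, not equivalent

Query 1 returns: [('Dave',), ('Niaj',), ('Judy',), ('Ivan',), ('Carol',)]
Query 2 returns: [('Carol',), ('Ivan',), ('Judy',), ('Niaj',), ('Dave',)]

Reason: ASC vs DESC gives opposite ordering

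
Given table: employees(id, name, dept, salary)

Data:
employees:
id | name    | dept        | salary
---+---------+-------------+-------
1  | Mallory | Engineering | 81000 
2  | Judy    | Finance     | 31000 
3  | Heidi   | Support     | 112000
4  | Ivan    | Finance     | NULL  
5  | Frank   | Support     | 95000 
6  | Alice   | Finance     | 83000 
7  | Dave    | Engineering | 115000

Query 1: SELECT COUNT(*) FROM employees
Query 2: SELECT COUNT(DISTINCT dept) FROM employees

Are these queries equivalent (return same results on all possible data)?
No, not equivalent

Query 1 returns: [(7,)]
Query 2 returns: [(3,)]

Reason: COUNT(*) counts rows, COUNT(DISTINCT dept) counts unique depts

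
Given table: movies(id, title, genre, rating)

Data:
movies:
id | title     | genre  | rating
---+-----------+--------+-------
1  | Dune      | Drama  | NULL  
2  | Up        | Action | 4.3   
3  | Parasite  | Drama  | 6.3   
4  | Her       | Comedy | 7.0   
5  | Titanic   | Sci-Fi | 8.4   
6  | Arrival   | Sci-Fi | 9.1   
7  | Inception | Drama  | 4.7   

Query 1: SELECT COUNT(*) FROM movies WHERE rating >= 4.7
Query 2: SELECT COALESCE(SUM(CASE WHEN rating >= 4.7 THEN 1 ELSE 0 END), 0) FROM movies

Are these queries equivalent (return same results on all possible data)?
Yes, equivalent

Both queries return: [(5,)]

Reason: COUNT with WHERE vs conditional SUM (COALESCE handles empty-table NULL)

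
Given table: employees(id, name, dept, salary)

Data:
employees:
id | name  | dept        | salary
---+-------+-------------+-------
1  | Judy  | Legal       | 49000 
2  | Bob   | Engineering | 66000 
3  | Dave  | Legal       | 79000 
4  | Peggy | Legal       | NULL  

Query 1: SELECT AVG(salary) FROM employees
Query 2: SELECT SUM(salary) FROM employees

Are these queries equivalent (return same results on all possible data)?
No, not equivalent

Query 1 returns: [(64666.666666666664,)]
Query 2 returns: [(194000,)]

Reason: AVG vs SUM give different aggregate values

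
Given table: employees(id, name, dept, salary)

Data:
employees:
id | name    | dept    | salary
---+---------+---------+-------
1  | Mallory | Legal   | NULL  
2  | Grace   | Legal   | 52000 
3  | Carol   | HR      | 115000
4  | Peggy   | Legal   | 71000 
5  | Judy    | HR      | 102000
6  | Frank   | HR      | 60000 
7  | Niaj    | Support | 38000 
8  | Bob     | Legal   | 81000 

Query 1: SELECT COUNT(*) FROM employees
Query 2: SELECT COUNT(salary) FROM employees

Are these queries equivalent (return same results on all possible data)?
No, not equivalent

Query 1 returns: [(8,)]
Query 2 returns: [(7,)]

Reason: COUNT(*) includes NULLs, COUNT(column) excludes them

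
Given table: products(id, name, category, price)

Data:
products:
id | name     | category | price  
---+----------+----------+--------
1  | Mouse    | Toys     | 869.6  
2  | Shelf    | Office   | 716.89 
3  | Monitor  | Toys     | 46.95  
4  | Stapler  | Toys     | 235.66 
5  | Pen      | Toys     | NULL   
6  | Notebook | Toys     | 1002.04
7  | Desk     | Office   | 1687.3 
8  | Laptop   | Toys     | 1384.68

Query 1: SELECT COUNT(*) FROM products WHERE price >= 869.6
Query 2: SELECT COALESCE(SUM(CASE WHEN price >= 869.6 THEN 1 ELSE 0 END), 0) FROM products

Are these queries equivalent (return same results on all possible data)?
Yes, equivalent

Both queries return: [(4,)]

Reason: COUNT with WHERE vs conditional SUM (COALESCE handles empty-table NULL)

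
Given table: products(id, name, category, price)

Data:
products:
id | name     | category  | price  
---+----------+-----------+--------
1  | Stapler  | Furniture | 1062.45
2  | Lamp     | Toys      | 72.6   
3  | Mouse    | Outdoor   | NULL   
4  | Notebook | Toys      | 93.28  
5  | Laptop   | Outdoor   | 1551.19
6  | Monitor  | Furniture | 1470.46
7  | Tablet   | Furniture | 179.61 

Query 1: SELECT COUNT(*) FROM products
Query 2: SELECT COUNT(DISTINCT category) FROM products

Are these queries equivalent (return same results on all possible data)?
No, not equivalent

Query 1 returns: [(7,)]
Query 2 returns: [(3,)]

Reason: COUNT(*) counts rows, COUNT(DISTINCT category) counts unique categorys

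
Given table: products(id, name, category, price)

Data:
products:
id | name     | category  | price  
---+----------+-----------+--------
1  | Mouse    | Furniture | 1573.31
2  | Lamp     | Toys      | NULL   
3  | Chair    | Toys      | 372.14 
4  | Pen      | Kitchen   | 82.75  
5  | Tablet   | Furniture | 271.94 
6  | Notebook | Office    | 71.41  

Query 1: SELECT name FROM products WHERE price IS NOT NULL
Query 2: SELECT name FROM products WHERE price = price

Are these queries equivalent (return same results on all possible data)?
Yes, equivalent

Both queries return: [('Chair',), ('Mouse',), ('Notebook',), ('Pen',), ('Tablet',)]

Reason: IS NOT NULL vs self-equality (both exclude NULLs)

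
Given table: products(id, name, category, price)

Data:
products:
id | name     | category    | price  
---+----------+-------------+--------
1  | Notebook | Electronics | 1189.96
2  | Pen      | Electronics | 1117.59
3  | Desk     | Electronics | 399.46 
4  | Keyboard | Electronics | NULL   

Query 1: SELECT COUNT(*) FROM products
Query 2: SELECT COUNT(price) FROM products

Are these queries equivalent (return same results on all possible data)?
No, not equivalent

Query 1 returns: [(4,)]
Query 2 returns: [(3,)]

Reason: COUNT(*) includes NULLs, COUNT(column) excludes them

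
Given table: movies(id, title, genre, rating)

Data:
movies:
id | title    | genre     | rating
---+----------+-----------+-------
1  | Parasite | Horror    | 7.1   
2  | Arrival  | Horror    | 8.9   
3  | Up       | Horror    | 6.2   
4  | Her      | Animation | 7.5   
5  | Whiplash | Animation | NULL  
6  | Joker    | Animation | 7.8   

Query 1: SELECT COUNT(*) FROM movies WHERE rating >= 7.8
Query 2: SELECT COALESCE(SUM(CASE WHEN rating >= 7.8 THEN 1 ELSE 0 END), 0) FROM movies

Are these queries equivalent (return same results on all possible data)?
Yes, equivalent

Both queries return: [(2,)]

Reason: COUNT with WHERE vs conditional SUM (COALESCE handles empty-table NULL)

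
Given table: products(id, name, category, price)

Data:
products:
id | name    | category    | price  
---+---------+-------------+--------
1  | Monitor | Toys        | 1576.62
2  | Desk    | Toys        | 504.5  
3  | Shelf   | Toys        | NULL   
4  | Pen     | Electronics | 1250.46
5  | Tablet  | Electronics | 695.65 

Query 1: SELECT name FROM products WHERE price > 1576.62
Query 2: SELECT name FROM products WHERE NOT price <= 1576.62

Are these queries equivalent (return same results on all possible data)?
Yes, equivalent

Both queries return: []

Reason: Both filter price > 1576.62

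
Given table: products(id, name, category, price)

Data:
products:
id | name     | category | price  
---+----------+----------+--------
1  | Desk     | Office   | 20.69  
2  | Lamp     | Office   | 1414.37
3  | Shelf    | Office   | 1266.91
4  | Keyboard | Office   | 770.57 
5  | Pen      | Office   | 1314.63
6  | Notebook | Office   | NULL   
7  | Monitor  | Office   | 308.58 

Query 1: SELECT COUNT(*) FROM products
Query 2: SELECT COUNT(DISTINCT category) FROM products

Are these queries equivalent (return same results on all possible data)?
No, not equivalent

Query 1 returns: [(7,)]
Query 2 returns: [(1,)]

Reason: COUNT(*) counts rows, COUNT(DISTINCT category) counts unique categorys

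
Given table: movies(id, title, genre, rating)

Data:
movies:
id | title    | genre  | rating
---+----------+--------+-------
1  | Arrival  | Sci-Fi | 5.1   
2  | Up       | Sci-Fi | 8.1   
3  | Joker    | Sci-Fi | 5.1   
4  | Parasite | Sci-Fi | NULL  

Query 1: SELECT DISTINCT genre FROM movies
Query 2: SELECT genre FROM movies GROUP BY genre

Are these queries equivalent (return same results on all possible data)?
Yes, equivalent

Both queries return: [('Sci-Fi',)]

Reason: Both get unique genres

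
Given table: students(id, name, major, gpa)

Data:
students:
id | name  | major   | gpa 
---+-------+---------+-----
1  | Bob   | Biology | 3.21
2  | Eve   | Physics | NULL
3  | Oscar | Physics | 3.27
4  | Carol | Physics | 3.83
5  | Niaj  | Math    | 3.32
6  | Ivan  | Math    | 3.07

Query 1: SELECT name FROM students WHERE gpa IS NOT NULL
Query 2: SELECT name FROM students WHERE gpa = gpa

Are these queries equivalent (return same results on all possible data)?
Yes, equivalent

Both queries return: [('Bob',), ('Carol',), ('Ivan',), ('Niaj',), ('Oscar',)]

Reason: IS NOT NULL vs self-equality (both exclude NULLs)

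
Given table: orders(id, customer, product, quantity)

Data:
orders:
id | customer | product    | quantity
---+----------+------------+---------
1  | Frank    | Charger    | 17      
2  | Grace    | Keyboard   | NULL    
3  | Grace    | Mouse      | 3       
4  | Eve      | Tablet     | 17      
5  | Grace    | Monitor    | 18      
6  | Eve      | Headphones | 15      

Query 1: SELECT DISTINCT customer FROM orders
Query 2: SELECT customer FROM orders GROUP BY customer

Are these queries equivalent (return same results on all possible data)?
Yes, equivalent

Both queries return: [('Eve',), ('Frank',), ('Grace',)]

Reason: Both get unique customers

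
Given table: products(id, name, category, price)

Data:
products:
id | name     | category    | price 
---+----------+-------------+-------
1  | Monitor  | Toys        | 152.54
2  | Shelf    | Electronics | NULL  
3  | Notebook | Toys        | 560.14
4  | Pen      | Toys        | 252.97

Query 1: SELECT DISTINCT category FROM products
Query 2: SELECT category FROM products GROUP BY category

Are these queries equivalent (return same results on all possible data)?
Yes, equivalent

Both queries return: [('Electronics',), ('Toys',)]

Reason: Both get unique categorys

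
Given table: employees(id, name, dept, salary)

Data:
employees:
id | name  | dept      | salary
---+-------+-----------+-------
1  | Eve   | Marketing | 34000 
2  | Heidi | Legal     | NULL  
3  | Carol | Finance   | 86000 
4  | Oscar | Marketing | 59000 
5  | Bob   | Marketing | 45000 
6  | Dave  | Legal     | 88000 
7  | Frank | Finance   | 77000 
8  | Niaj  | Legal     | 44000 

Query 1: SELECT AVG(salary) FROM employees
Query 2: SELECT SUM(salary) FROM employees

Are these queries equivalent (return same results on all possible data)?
No, not equivalent

Query 1 returns: [(61857.142857142855,)]
Query 2 returns: [(433000,)]

Reason: AVG vs SUM give different aggregate values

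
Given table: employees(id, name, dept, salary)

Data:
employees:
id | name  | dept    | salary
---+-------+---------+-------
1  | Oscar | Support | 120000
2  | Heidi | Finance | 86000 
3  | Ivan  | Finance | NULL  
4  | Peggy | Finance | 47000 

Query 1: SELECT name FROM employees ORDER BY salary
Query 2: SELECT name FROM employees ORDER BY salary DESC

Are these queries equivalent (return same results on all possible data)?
No, not equivalent

Query 1 returns: [('Ivan',), ('Peggy',), ('Heidi',), ('Oscar',)]
Query 2 returns: [('Oscar',), ('Heidi',), ('Peggy',), ('Ivan',)]

Reason: ASC vs DESC gives opposite ordering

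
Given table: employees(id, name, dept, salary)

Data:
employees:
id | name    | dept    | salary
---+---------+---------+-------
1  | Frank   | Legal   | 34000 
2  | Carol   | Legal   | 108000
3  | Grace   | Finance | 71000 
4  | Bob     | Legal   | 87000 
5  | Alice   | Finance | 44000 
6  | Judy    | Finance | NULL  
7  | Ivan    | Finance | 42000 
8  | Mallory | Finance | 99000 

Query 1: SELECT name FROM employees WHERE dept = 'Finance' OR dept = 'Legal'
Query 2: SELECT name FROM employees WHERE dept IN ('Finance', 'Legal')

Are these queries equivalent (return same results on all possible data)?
Yes, equivalent

Both queries return: [('Alice',), ('Bob',), ('Carol',), ('Frank',), ('Grace',), ('Ivan',), ('Judy',), ('Mallory',)]

Reason: OR vs IN are equivalent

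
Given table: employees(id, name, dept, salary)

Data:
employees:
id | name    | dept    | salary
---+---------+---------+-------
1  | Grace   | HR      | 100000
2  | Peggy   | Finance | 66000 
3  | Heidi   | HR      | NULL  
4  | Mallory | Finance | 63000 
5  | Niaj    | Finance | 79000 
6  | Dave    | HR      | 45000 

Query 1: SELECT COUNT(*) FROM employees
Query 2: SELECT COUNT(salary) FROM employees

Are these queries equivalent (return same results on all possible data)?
No, not equivalent

Query 1 returns: [(6,)]
Query 2 returns: [(5,)]

Reason: COUNT(*) includes NULLs, COUNT(column) excludes them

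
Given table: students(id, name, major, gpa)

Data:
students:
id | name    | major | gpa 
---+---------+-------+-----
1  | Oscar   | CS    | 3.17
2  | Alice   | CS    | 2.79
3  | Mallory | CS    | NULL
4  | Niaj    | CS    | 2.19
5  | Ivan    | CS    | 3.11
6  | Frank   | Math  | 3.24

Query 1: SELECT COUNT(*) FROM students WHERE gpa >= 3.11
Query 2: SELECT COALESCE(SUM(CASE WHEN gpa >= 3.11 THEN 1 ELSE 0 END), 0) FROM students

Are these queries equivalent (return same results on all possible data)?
Yes, equivalent

Both queries return: [(3,)]

Reason: COUNT with WHERE vs conditional SUM (COALESCE handles empty-table NULL)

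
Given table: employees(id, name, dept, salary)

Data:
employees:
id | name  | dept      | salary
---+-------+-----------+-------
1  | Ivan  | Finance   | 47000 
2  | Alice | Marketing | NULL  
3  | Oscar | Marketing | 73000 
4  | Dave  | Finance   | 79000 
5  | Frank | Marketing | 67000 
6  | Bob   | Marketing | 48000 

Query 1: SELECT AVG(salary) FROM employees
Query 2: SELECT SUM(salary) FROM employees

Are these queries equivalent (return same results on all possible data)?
No, not equivalent

Query 1 returns: [(62800.0,)]
Query 2 returns: [(314000,)]

Reason: AVG vs SUM give different aggregate values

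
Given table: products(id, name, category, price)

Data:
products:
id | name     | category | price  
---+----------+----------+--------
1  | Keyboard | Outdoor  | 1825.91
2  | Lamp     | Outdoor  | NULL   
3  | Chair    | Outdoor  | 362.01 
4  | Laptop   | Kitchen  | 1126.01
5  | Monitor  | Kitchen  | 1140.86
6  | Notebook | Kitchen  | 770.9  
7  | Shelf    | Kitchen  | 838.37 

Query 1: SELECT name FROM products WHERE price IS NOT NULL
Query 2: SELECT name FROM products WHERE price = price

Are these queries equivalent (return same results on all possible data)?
Yes, equivalent

Both queries return: [('Chair',), ('Keyboard',), ('Laptop',), ('Monitor',), ('Notebook',), ('Shelf',)]

Reason: IS NOT NULL vs self-equality (both exclude NULLs)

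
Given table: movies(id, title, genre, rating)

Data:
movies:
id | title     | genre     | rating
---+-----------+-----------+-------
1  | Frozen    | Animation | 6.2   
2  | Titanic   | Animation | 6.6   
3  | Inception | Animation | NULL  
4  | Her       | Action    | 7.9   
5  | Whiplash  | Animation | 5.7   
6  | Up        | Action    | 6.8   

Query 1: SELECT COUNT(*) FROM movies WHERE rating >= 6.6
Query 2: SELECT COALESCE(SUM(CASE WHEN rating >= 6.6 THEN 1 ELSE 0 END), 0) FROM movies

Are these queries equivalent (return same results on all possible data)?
Yes, equivalent

Both queries return: [(3,)]

Reason: COUNT with WHERE vs conditional SUM (COALESCE handles empty-table NULL)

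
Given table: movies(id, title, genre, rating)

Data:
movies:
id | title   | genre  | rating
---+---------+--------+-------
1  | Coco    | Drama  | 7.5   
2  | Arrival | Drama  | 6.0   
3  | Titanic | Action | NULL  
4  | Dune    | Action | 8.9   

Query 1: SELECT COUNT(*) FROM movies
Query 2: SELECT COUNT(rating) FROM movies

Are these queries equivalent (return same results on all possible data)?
No, not equivalent

Query 1 returns: [(4,)]
Query 2 returns: [(3,)]

Reason: COUNT(*) includes NULLs, COUNT(column) excludes them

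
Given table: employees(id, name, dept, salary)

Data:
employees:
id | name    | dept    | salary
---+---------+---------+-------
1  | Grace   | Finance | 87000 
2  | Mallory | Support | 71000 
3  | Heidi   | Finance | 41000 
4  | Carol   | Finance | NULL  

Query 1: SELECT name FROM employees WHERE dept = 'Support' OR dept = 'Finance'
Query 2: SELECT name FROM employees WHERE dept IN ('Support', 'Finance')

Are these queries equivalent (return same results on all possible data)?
Yes, equivalent

Both queries return: [('Carol',), ('Grace',), ('Heidi',), ('Mallory',)]

Reason: OR vs IN are equivalent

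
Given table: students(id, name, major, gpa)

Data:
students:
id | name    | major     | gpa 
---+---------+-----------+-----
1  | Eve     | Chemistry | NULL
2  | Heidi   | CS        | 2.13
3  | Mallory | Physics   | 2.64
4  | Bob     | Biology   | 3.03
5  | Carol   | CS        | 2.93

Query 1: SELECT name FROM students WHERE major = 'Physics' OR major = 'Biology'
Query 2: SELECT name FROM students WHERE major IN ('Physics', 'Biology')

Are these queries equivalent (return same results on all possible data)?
Yes, equivalent

Both queries return: [('Bob',), ('Mallory',)]

Reason: OR vs IN are equivalent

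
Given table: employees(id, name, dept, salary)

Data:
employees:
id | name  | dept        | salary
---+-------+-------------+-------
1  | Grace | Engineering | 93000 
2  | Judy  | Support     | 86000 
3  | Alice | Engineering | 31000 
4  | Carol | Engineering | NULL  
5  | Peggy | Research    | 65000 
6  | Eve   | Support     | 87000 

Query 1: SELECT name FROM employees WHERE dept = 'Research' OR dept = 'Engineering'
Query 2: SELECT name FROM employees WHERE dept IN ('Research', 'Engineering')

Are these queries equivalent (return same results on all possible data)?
Yes, equivalent

Both queries return: [('Alice',), ('Carol',), ('Grace',), ('Peggy',)]

Reason: OR vs IN are equivalent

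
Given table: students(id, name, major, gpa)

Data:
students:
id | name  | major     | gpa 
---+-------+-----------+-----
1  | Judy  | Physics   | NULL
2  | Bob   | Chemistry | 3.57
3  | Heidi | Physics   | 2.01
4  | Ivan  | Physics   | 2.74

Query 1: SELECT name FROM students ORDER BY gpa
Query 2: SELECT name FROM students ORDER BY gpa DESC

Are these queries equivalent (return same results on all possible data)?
No, not equivalent

Query 1 returns: [('Judy',), ('Heidi',), ('Ivan',), ('Bob',)]
Query 2 returns: [('Bob',), ('Ivan',), ('Heidi',), ('Judy',)]

Reason: ASC vs DESC gives opposite ordering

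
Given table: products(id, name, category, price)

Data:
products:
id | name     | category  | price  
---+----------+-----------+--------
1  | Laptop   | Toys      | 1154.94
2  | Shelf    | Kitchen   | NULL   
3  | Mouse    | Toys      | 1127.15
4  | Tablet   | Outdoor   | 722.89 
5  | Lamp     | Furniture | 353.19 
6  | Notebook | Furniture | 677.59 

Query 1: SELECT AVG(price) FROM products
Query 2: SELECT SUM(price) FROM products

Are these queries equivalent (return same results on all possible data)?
No, not equivalent

Query 1 returns: [(807.152,)]
Query 2 returns: [(4035.76,)]

Reason: AVG vs SUM give different aggregate values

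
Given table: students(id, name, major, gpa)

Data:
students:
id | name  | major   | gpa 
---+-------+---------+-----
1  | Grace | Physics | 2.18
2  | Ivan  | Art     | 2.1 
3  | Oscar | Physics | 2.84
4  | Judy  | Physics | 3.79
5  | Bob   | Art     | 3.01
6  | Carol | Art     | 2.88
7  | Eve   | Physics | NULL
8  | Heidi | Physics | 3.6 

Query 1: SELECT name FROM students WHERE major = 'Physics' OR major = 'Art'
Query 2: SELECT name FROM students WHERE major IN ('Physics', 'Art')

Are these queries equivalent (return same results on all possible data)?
Yes, equivalent

Both queries return: [('Bob',), ('Carol',), ('Eve',), ('Grace',), ('Heidi',), ('Ivan',), ('Judy',), ('Oscar',)]

Reason: OR vs IN are equivalent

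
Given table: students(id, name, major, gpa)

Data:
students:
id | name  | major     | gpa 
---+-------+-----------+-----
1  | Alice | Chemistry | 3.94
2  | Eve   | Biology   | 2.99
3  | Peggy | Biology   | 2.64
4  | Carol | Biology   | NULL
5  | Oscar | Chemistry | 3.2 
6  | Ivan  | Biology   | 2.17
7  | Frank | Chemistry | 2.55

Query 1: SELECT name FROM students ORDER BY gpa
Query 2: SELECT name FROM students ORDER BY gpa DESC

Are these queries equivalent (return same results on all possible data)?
No, not equivalent

Query 1 returns: [('Carol',), ('Ivan',), ('Frank',), ('Peggy',), ('Eve',), ('Oscar',), ('Alice',)]
Query 2 returns: [('Alice',), ('Oscar',), ('Eve',), ('Peggy',), ('Frank',), ('Ivan',), ('Carol',)]

Reason: ASC vs DESC gives opposite ordering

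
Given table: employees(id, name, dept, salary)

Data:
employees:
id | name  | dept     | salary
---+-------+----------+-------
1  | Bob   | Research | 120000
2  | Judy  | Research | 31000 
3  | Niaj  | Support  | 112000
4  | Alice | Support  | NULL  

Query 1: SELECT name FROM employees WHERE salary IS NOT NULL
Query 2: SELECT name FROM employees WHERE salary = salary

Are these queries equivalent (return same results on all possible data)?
Yes, equivalent

Both queries return: [('Bob',), ('Judy',), ('Niaj',)]

Reason: IS NOT NULL vs self-equality (both exclude NULLs)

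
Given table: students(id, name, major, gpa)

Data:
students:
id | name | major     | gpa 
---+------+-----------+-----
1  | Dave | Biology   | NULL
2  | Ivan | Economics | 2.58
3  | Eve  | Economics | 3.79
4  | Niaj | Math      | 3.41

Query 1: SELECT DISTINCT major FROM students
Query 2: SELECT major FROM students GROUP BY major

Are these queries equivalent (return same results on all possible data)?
Yes, equivalent

Both queries return: [('Biology',), ('Economics',), ('Math',)]

Reason: Both get unique majors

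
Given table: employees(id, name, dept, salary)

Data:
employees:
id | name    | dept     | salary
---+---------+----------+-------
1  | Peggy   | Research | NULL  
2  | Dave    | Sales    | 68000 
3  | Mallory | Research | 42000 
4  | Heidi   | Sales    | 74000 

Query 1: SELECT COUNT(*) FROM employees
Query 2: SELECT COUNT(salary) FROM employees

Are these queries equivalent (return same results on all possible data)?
No, not equivalent

Query 1 returns: [(4,)]
Query 2 returns: [(3,)]

Reason: COUNT(*) includes NULLs, COUNT(column) excludes them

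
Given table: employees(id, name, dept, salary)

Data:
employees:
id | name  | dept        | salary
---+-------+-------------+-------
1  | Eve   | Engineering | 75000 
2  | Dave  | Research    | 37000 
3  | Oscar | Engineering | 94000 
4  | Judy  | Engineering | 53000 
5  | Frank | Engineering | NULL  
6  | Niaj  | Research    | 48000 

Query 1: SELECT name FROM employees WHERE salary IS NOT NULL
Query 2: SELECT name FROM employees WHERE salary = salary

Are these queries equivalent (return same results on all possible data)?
Yes, equivalent

Both queries return: [('Dave',), ('Eve',), ('Judy',), ('Niaj',), ('Oscar',)]

Reason: IS NOT NULL vs self-equality (both exclude NULLs)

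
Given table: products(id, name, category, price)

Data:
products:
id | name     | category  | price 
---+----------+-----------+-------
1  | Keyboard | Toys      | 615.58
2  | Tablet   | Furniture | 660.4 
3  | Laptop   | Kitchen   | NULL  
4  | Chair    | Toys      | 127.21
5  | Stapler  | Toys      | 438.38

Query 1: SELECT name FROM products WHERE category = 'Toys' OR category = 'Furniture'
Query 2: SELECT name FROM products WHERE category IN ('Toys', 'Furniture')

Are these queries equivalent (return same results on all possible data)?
Yes, equivalent

Both queries return: [('Chair',), ('Keyboard',), ('Stapler',), ('Tablet',)]

Reason: OR vs IN are equivalent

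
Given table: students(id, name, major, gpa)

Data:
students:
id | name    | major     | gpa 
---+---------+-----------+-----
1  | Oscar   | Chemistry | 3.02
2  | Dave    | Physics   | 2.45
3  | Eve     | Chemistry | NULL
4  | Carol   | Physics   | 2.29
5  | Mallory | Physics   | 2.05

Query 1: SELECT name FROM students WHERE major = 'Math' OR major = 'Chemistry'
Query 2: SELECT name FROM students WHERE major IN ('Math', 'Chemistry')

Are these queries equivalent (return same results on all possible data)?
Yes, equivalent

Both queries return: [('Eve',), ('Oscar',)]

Reason: OR vs IN are equivalent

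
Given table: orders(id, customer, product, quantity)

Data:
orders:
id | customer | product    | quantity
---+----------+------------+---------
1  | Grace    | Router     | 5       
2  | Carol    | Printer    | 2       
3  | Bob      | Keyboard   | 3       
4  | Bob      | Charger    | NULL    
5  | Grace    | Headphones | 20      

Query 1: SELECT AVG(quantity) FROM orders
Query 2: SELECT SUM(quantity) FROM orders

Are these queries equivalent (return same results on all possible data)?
No, not equivalent

Query 1 returns: [(7.5,)]
Query 2 returns: [(30,)]

Reason: AVG vs SUM give different aggregate values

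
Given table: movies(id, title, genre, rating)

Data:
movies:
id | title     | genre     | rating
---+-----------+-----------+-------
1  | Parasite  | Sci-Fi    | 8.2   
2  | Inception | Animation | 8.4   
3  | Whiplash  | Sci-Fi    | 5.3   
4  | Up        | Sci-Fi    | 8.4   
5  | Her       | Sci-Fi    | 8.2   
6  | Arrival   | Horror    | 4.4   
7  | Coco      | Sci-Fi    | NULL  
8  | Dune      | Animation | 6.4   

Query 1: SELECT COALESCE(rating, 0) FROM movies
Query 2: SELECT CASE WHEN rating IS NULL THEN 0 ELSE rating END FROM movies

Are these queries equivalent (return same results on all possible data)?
Yes, equivalent

Both queries return: [(0,), (4.4,), (5.3,), (6.4,), (8.2,), (8.2,), (8.4,), (8.4,)]

Reason: COALESCE vs CASE for NULL handling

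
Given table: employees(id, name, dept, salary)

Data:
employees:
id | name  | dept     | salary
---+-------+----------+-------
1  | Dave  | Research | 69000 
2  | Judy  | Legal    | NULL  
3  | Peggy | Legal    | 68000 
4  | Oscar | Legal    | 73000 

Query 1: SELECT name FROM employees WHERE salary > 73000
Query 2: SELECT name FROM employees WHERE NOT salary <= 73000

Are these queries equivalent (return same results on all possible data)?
Yes, equivalent

Both queries return: []

Reason: Both filter salary > 73000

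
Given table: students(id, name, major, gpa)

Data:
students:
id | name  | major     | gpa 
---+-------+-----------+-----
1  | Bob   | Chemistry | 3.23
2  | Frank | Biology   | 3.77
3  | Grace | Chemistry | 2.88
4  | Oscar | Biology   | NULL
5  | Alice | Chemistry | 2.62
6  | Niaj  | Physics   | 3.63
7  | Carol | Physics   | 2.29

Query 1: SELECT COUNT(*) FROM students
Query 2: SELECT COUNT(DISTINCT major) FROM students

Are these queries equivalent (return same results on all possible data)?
No, not equivalent

Query 1 returns: [(7,)]
Query 2 returns: [(3,)]

Reason: COUNT(*) counts rows, COUNT(DISTINCT major) counts unique majors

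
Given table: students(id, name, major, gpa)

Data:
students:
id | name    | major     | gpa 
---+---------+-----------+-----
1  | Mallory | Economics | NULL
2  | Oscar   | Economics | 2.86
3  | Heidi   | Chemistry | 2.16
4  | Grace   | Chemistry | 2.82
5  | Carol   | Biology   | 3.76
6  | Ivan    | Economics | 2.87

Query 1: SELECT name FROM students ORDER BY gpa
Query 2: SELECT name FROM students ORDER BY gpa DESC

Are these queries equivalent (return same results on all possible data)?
No, not equivalent

Query 1 returns: [('Mallory',), ('Heidi',), ('Grace',), ('Oscar',), ('Ivan',), ('Carol',)]
Query 2 returns: [('Carol',), ('Ivan',), ('Oscar',), ('Grace',), ('Heidi',), ('Mallory',)]

Reason: ASC vs DESC gives opposite ordering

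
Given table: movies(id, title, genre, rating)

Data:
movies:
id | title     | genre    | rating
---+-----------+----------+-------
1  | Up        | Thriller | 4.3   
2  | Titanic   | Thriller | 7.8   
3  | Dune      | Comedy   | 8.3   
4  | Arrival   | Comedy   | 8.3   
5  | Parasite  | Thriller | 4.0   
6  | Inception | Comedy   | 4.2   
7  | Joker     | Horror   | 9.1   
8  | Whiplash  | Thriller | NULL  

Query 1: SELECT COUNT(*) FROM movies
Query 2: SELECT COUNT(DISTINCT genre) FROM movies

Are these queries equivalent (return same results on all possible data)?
No, not equivalent

Query 1 returns: [(8,)]
Query 2 returns: [(3,)]

Reason: COUNT(*) counts rows, COUNT(DISTINCT genre) counts unique genres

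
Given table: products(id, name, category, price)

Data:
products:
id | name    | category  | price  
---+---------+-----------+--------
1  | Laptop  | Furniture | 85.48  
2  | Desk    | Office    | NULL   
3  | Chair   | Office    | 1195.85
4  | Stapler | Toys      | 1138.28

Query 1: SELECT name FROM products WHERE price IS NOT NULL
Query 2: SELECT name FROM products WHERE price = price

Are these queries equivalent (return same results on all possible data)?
Yes, equivalent

Both queries return: [('Chair',), ('Laptop',), ('Stapler',)]

Reason: IS NOT NULL vs self-equality (both exclude NULLs)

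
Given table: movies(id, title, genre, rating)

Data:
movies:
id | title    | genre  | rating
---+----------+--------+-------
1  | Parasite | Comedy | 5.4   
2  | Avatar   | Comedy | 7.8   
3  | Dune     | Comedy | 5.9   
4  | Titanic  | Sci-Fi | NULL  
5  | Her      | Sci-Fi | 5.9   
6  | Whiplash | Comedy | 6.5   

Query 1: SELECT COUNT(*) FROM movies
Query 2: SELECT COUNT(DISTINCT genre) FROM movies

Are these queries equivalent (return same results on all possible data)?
No, not equivalent

Query 1 returns: [(6,)]
Query 2 returns: [(2,)]

Reason: COUNT(*) counts rows, COUNT(DISTINCT genre) counts unique genres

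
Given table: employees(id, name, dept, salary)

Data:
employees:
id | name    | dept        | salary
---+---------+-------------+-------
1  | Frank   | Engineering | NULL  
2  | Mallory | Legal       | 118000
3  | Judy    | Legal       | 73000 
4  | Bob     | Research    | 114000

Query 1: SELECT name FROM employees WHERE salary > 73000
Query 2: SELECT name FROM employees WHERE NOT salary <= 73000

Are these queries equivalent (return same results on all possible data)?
Yes, equivalent

Both queries return: [('Bob',), ('Mallory',)]

Reason: Both filter salary > 73000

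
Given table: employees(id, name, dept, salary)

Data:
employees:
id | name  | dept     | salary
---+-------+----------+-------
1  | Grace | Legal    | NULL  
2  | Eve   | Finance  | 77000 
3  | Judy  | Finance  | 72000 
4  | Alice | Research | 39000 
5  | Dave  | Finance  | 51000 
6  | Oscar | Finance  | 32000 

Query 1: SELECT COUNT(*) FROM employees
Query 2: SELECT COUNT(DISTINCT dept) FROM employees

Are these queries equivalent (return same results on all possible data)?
No, not equivalent

Query 1 returns: [(6,)]
Query 2 returns: [(3,)]

Reason: COUNT(*) counts rows, COUNT(DISTINCT dept) counts unique depts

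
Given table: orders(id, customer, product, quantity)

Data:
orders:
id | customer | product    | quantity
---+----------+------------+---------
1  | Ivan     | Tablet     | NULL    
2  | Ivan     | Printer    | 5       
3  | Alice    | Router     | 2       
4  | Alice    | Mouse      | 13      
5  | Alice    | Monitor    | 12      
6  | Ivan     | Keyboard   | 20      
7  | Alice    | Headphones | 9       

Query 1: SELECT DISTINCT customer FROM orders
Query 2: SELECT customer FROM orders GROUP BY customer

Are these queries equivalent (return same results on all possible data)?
Yes, equivalent

Both queries return: [('Alice',), ('Ivan',)]

Reason: Both get unique customers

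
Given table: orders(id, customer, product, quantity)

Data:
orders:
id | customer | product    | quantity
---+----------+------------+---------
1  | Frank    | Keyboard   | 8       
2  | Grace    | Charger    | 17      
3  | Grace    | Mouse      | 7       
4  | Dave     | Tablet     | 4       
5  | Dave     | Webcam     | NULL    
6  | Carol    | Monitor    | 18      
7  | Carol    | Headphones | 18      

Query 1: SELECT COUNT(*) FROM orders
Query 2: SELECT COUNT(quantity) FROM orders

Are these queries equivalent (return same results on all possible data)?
No, not equivalent

Query 1 returns: [(7,)]
Query 2 returns: [(6,)]

Reason: COUNT(*) includes NULLs, COUNT(column) excludes them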